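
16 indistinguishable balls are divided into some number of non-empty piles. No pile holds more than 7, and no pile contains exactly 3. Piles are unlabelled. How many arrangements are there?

There are 82 such partitions.

82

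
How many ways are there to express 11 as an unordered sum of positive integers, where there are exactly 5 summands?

10

The partitions of 11 that satisfy the conditions:
7 + 1 + 1 + 1 + 1
6 + 2 + 1 + 1 + 1
5 + 3 + 1 + 1 + 1
5 + 2 + 2 + 1 + 1
4 + 4 + 1 + 1 + 1
4 + 3 + 2 + 1 + 1
4 + 2 + 2 + 2 + 1
3 + 3 + 3 + 1 + 1
3 + 3 + 2 + 2 + 1
3 + 2 + 2 + 2 + 2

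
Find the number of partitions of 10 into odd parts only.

The partitions of 10 that satisfy the conditions:
9,1
7,3
7,1,1,1
5,5
5,3,1,1
5,1,1,1,1,1
3,3,3,1
3,3,1,1,1,1
3,1,1,1,1,1,1,1
1,1,1,1,1,1,1,1,1,1

10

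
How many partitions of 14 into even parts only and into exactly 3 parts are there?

4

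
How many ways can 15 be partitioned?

There are 176 such partitions.

176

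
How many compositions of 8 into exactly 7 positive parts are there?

Equivalently, choose which 6 of the 7 gaps become plus signs: C(7,6) = 7.

7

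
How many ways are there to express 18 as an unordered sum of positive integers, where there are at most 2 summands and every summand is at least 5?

The partitions of 18 that satisfy the conditions:
18
5,13
6,12
7,11
8,10
9,9
That's 6 in total.

6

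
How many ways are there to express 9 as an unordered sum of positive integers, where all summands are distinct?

8

The partitions of 9 that satisfy the conditions:
9
8 + 1
7 + 2
6 + 3
6 + 2 + 1
5 + 4
5 + 3 + 1
4 + 3 + 2
Counting gives 8.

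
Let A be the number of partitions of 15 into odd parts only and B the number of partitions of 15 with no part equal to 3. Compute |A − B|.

Partitions of 15 into odd parts only: 27.
Partitions of 15 with no part equal to 3: 99.
|27 − 99| = 72.

72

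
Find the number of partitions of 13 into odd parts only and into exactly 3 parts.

5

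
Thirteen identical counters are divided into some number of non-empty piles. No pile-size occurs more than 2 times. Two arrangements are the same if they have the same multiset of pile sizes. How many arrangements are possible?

A partial list (first 12 by largest part):
13
1, 12
2, 11
1, 1, 11
3, 10
1, 2, 10
4, 9
1, 3, 9
2, 2, 9
1, 1, 2, 9
5, 8
1, 4, 8
…and 32 more, for 44 total.

44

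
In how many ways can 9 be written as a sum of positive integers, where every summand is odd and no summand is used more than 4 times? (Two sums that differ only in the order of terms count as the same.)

Enumerating:
9
1, 1, 7
1, 3, 5
1, 1, 1, 1, 5
3, 3, 3
1, 1, 1, 3, 3
Counting gives 6.

6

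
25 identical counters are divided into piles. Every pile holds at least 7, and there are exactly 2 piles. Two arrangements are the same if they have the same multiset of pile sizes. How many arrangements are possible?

6

The partitions of 25 that satisfy the conditions:
7+18
8+17
9+16
10+15
11+14
12+13
Counting gives 6.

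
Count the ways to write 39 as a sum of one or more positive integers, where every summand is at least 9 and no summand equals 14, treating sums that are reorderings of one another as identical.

29

There are too many to list fully; the first 12 (by largest part) are:
39
30 + 9
29 + 10
28 + 11
27 + 12
26 + 13
24 + 15
23 + 16
22 + 17
21 + 18
21 + 9 + 9
20 + 19
…and 17 more, for 29 total.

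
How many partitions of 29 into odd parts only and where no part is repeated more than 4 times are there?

118

Systematic enumeration (by largest part, then next-largest, …) yields 118.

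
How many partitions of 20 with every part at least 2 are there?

137

Counting exhaustively, 137 partitions satisfy the conditions.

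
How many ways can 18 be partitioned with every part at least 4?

16

Listing the qualifying partitions of 18:
18
14 + 4
13 + 5
12 + 6
11 + 7
10 + 8
10 + 4 + 4
9 + 9
9 + 5 + 4
8 + 6 + 4
8 + 5 + 5
7 + 7 + 4
7 + 6 + 5
6 + 6 + 6
6 + 4 + 4 + 4
5 + 5 + 4 + 4
That's 16 in total.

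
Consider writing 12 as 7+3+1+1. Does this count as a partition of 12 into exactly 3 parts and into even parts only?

No

The parts sum to 12, and the condition 'there are exactly 3 summands' is violated.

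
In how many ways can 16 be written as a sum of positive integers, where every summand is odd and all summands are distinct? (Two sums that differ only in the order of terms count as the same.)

They are:
15, 1
13, 3
11, 5
9, 7
7, 5, 3, 1
Counting gives 5.

5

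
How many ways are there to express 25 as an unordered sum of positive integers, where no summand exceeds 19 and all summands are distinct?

132

Enumerating by decreasing first part gives 132 partitions in all.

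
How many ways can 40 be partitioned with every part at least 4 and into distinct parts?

A full systematic count gives 197.

197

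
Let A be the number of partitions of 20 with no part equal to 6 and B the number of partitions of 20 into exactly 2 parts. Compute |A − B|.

482

Partitions of 20 with no part equal to 6: 492.
Partitions of 20 into exactly 2 parts: 10.
|492 − 10| = 482.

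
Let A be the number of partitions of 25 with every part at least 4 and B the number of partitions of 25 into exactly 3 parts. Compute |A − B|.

5

Partitions of 25 with every part at least 4: 57.
Partitions of 25 into exactly 3 parts: 52.
|57 − 52| = 5.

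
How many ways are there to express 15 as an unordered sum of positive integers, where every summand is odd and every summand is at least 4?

2

Enumerating:
15
5+5+5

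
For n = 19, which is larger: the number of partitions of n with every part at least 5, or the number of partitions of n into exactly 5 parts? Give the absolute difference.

60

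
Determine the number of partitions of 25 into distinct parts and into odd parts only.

Enumerating:
25
21,3,1
19,5,1
17,7,1
17,5,3
15,9,1
15,7,3
13,11,1
13,9,3
13,7,5
11,9,5
9,7,5,3,1

12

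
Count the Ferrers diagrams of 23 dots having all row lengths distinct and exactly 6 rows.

The partitions of 23 that satisfy the conditions:
1+2+3+4+5+8
1+2+3+4+6+7

2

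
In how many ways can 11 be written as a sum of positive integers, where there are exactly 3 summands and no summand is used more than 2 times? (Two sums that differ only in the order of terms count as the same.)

10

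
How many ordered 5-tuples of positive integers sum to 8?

By stars and bars with positive parts, the count is C(7,4) = 35.

35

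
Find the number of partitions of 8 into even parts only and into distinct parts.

The partitions of 8 that satisfy the conditions:
8
6,2
Counting gives 2.

2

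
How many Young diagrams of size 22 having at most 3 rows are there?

There are too many to list fully; the first 12 (by largest part) are:
22
21+1
20+2
20+1+1
19+3
19+2+1
18+4
18+3+1
18+2+2
17+5
17+4+1
17+3+2
…and 40 more, for 52 total.

52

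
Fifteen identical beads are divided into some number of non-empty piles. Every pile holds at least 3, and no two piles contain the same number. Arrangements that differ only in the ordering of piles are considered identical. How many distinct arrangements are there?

9

They are:
15
12,3
11,4
10,5
9,6
8,7
8,4,3
7,5,3
6,5,4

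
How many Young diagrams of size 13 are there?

101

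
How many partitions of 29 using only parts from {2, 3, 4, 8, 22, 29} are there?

42

There are too many to list fully; the first 12 (by largest part) are:
29
22+4+3
22+3+2+2
8+8+8+3+2
8+8+4+4+3+2
8+8+4+3+3+3
8+8+4+3+2+2+2
8+8+3+3+3+2+2
8+8+3+2+2+2+2+2
8+4+4+4+4+3+2
8+4+4+4+3+3+3
8+4+4+4+3+2+2+2
…and 30 more, for 42 total.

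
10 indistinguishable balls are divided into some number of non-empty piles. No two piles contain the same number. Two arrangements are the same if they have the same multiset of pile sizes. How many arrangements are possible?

10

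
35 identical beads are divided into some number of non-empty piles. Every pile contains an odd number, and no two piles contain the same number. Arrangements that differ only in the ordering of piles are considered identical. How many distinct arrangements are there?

29

A partial list (first 12 by largest part):
35
31, 3, 1
29, 5, 1
27, 7, 1
27, 5, 3
25, 9, 1
25, 7, 3
23, 11, 1
23, 9, 3
23, 7, 5
21, 13, 1
21, 11, 3
…and 17 more, for 29 total.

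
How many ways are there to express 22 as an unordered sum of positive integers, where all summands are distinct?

89

Systematic enumeration (by largest part, then next-largest, …) yields 89.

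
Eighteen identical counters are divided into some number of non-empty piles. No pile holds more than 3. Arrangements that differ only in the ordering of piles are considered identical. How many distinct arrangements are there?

37

A partial list (first 12 by largest part):
3,3,3,3,3,3
1,2,3,3,3,3,3
1,1,1,3,3,3,3,3
2,2,2,3,3,3,3
1,1,2,2,3,3,3,3
1,1,1,1,2,3,3,3,3
1,1,1,1,1,1,3,3,3,3
1,2,2,2,2,3,3,3
1,1,1,2,2,2,3,3,3
1,1,1,1,1,2,2,3,3,3
1,1,1,1,1,1,1,2,3,3,3
1,1,1,1,1,1,1,1,1,3,3,3
…and 25 more, for 37 total.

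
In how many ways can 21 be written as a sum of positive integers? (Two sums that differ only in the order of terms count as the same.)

Systematic enumeration (by largest part, then next-largest, …) yields 792.

792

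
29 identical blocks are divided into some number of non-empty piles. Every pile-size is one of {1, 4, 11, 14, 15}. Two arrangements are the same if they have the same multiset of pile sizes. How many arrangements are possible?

28

A partial list (first 12 by largest part):
14+15
1+1+1+11+15
1+1+4+4+4+15
1+1+1+1+1+1+4+4+15
1+1+1+1+1+1+1+1+1+1+4+15
1+1+1+1+1+1+1+1+1+1+1+1+1+1+15
1+14+14
4+11+14
1+1+1+1+11+14
1+1+1+4+4+4+14
1+1+1+1+1+1+1+4+4+14
1+1+1+1+1+1+1+1+1+1+1+4+14
…and 16 more, for 28 total.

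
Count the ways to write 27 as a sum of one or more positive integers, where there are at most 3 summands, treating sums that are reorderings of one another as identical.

75

Enumerating by decreasing first part gives 75 partitions in all.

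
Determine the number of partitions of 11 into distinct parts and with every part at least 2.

The partitions of 11 that satisfy the conditions:
11
9+2
8+3
7+4
6+5
6+3+2
5+4+2

7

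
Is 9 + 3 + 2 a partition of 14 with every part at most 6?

No

The parts sum to 14, and the condition 'no summand exceeds 6' is violated.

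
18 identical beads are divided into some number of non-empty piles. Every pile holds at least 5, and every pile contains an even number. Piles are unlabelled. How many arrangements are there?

4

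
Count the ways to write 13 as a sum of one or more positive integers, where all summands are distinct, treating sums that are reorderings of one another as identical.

18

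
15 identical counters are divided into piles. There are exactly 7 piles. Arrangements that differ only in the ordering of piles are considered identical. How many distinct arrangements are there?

21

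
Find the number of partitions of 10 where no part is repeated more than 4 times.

A partial list (first 12 by largest part):
10
1,9
2,8
1,1,8
3,7
1,2,7
1,1,1,7
4,6
1,3,6
2,2,6
1,1,2,6
1,1,1,1,6
…and 22 more, for 34 total.

34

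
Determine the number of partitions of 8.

22

They are:
8
7,1
6,2
6,1,1
5,3
5,2,1
5,1,1,1
4,4
4,3,1
4,2,2
4,2,1,1
4,1,1,1,1
3,3,2
3,3,1,1
3,2,2,1
3,2,1,1,1
3,1,1,1,1,1
2,2,2,2
2,2,2,1,1
2,2,1,1,1,1
2,1,1,1,1,1,1
1,1,1,1,1,1,1,1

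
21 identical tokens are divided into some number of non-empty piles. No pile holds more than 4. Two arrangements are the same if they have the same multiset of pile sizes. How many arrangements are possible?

120

Direct enumeration gives 120 partitions.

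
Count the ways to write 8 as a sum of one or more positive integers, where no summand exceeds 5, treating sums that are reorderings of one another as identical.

Listing the qualifying partitions of 8:
3 + 5
1 + 2 + 5
1 + 1 + 1 + 5
4 + 4
1 + 3 + 4
2 + 2 + 4
1 + 1 + 2 + 4
1 + 1 + 1 + 1 + 4
2 + 3 + 3
1 + 1 + 3 + 3
1 + 2 + 2 + 3
1 + 1 + 1 + 2 + 3
1 + 1 + 1 + 1 + 1 + 3
2 + 2 + 2 + 2
1 + 1 + 2 + 2 + 2
1 + 1 + 1 + 1 + 2 + 2
1 + 1 + 1 + 1 + 1 + 1 + 2
1 + 1 + 1 + 1 + 1 + 1 + 1 + 1
That's 18 in total.

18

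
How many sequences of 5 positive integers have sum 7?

A composition of 7 into 5 positive parts is chosen by placing 4 dividers among the 6 gaps between 7 units: C(6,4) = 15.

15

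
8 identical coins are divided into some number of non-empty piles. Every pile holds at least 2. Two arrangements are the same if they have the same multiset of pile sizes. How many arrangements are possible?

Enumerating:
8
6,2
5,3
4,4
4,2,2
3,3,2
2,2,2,2
That's 7 in total.

7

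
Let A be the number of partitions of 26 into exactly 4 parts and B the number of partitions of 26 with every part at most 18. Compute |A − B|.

2255

Partitions of 26 into exactly 4 parts: 136.
Partitions of 26 with every part at most 18: 2391.
|136 − 2391| = 2255.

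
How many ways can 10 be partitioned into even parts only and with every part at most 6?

They are:
6+4
6+2+2
4+4+2
4+2+2+2
2+2+2+2+2

5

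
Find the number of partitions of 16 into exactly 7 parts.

A partial list (first 12 by largest part):
10 + 1 + 1 + 1 + 1 + 1 + 1
9 + 2 + 1 + 1 + 1 + 1 + 1
8 + 3 + 1 + 1 + 1 + 1 + 1
8 + 2 + 2 + 1 + 1 + 1 + 1
7 + 4 + 1 + 1 + 1 + 1 + 1
7 + 3 + 2 + 1 + 1 + 1 + 1
7 + 2 + 2 + 2 + 1 + 1 + 1
6 + 5 + 1 + 1 + 1 + 1 + 1
6 + 4 + 2 + 1 + 1 + 1 + 1
6 + 3 + 3 + 1 + 1 + 1 + 1
6 + 3 + 2 + 2 + 1 + 1 + 1
6 + 2 + 2 + 2 + 2 + 1 + 1
…and 16 more, for 28 total.

28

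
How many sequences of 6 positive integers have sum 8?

A composition of 8 into 6 positive parts is chosen by placing 5 dividers among the 7 gaps between 8 units: C(7,5) = 21.

21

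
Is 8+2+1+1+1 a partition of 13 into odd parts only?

No

The parts sum to 13, and the condition 'every summand is odd' is violated.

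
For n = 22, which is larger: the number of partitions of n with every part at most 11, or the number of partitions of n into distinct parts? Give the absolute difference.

774

Partitions of 22 with every part at most 11: 863.
Partitions of 22 into distinct parts: 89.
|863 − 89| = 774.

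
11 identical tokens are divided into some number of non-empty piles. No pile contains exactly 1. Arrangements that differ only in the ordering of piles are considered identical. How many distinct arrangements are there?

14

They are:
11
2,9
3,8
4,7
2,2,7
5,6
2,3,6
2,4,5
3,3,5
2,2,2,5
3,4,4
2,2,3,4
2,3,3,3
2,2,2,2,3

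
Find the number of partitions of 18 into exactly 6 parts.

58

There are too many to list fully; the first 12 (by largest part) are:
13+1+1+1+1+1
12+2+1+1+1+1
11+3+1+1+1+1
11+2+2+1+1+1
10+4+1+1+1+1
10+3+2+1+1+1
10+2+2+2+1+1
9+5+1+1+1+1
9+4+2+1+1+1
9+3+3+1+1+1
9+3+2+2+1+1
9+2+2+2+2+1
…and 46 more, for 58 total.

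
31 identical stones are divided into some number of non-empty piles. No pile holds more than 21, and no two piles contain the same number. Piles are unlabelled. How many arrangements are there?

307

Enumerating by decreasing first part gives 307 partitions in all.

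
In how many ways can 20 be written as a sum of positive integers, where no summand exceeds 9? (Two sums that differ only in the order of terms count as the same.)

488

A full systematic count gives 488.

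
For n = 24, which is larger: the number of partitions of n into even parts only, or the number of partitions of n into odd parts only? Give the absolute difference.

Partitions of 24 into even parts only: 77.
Partitions of 24 into odd parts only: 122.
|77 − 122| = 45.

45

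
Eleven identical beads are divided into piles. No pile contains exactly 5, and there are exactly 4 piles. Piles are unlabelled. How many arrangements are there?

8

Enumerating:
8, 1, 1, 1
7, 2, 1, 1
6, 3, 1, 1
6, 2, 2, 1
4, 4, 2, 1
4, 3, 3, 1
4, 3, 2, 2
3, 3, 3, 2
That's 8 in total.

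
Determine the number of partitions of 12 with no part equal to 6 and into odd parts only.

15

Enumerating:
11,1
9,3
9,1,1,1
7,5
7,3,1,1
7,1,1,1,1,1
5,5,1,1
5,3,3,1
5,3,1,1,1,1
5,1,1,1,1,1,1,1
3,3,3,3
3,3,3,1,1,1
3,3,1,1,1,1,1,1
3,1,1,1,1,1,1,1,1,1
1,1,1,1,1,1,1,1,1,1,1,1
That's 15 in total.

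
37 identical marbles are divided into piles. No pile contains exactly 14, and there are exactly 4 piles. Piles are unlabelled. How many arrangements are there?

There are 334 such partitions.

334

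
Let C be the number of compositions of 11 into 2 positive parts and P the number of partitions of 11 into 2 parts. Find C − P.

Compositions: C(10,1) = 10.
Partitions of 11 into exactly 2 parts: 5.
Difference: 10 − 5 = 5.

5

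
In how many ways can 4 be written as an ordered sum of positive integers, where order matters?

The number of compositions of n is 2^(n−1); here 2^3 = 8.

8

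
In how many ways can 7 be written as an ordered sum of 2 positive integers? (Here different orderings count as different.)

6

A composition of 7 into 2 positive parts is chosen by placing 1 dividers among the 6 gaps between 7 units: C(6,1) = 6.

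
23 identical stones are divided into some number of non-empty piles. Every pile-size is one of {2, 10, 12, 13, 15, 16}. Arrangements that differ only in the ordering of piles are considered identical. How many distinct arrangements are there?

3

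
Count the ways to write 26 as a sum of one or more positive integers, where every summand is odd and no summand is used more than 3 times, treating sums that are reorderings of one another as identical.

61

A partial list (first 12 by largest part):
25 + 1
23 + 3
23 + 1 + 1 + 1
21 + 5
21 + 3 + 1 + 1
19 + 7
19 + 5 + 1 + 1
19 + 3 + 3 + 1
17 + 9
17 + 7 + 1 + 1
17 + 5 + 3 + 1
17 + 3 + 3 + 3
…and 49 more, for 61 total.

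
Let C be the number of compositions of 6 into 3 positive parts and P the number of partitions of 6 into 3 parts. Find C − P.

Compositions: C(5,2) = 10.
Partitions of 6 into exactly 3 parts: 3.
Difference: 10 − 3 = 7.

7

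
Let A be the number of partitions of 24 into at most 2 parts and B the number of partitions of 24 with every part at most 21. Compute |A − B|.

Partitions of 24 into at most 2 parts: 13.
Partitions of 24 with every part at most 21: 1571.
|13 − 1571| = 1558.

1558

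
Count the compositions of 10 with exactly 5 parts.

126

A composition of 10 into 5 positive parts is chosen by placing 4 dividers among the 9 gaps between 10 units: C(9,4) = 126.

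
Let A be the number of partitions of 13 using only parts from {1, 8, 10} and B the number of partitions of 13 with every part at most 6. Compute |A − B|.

68

Partitions of 13 using only parts from {1, 8, 10}: 3.
Partitions of 13 with every part at most 6: 71.
|3 − 71| = 68.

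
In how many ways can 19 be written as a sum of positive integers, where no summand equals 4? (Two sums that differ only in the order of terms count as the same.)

Systematic enumeration (by largest part, then next-largest, …) yields 314.

314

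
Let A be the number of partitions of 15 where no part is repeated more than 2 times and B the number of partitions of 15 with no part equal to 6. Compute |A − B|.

76

Partitions of 15 where no part is repeated more than 2 times: 70.
Partitions of 15 with no part equal to 6: 146.
|70 − 146| = 76.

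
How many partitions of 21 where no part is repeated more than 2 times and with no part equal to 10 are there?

216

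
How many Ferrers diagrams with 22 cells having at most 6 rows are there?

Enumerating by decreasing first part gives 391 partitions in all.

391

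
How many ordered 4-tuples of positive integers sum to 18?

680

A composition of 18 into 4 positive parts is chosen by placing 3 dividers among the 17 gaps between 18 units: C(17,3) = 680.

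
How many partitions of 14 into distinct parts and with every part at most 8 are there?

They are:
8, 6
8, 5, 1
8, 4, 2
8, 3, 2, 1
7, 6, 1
7, 5, 2
7, 4, 3
7, 4, 2, 1
6, 5, 3
6, 5, 2, 1
6, 4, 3, 1
5, 4, 3, 2

12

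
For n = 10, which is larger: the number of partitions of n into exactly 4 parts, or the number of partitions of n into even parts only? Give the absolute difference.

2

Partitions of 10 into exactly 4 parts: 9.
Partitions of 10 into even parts only: 7.
|9 − 7| = 2.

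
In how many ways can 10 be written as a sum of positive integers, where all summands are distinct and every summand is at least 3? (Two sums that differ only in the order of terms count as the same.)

The partitions of 10 that satisfy the conditions:
10
7,3
6,4

3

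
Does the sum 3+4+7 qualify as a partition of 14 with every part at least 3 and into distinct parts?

Yes

The parts sum to 14, and the condition 'every summand is at least 3' holds; the condition 'all summands are distinct' holds.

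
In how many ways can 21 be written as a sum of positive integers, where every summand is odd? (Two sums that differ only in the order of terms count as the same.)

76

A full systematic count gives 76.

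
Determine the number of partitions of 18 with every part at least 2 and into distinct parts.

They are:
18
16,2
15,3
14,4
13,5
13,3,2
12,6
12,4,2
11,7
11,5,2
11,4,3
10,8
10,6,2
10,5,3
9,7,2
9,6,3
9,5,4
9,4,3,2
8,7,3
8,6,4
8,5,3,2
7,6,5
7,6,3,2
7,5,4,2
6,5,4,3
That's 25 in total.

25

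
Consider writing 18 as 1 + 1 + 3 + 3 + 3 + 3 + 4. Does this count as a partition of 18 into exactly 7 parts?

Yes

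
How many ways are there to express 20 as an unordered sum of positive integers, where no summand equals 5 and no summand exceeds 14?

433

A full systematic count gives 433.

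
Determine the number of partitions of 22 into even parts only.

56

There are too many to list fully; the first 12 (by largest part) are:
22
20 + 2
18 + 4
18 + 2 + 2
16 + 6
16 + 4 + 2
16 + 2 + 2 + 2
14 + 8
14 + 6 + 2
14 + 4 + 4
14 + 4 + 2 + 2
14 + 2 + 2 + 2 + 2
…and 44 more, for 56 total.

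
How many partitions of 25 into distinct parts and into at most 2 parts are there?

They are:
25
24,1
23,2
22,3
21,4
20,5
19,6
18,7
17,8
16,9
15,10
14,11
13,12

13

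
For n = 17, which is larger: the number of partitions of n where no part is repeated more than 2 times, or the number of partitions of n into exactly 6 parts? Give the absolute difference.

Partitions of 17 where no part is repeated more than 2 times: 108.
Partitions of 17 into exactly 6 parts: 44.
|108 − 44| = 64.

64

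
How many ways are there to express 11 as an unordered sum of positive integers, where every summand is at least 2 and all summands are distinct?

7

Listing the qualifying partitions of 11:
11
9 + 2
8 + 3
7 + 4
6 + 5
6 + 3 + 2
5 + 4 + 2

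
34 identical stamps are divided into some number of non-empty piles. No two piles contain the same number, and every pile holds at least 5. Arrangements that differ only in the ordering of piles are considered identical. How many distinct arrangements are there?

58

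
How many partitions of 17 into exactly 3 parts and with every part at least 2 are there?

16

They are:
13+2+2
12+3+2
11+4+2
11+3+3
10+5+2
10+4+3
9+6+2
9+5+3
9+4+4
8+7+2
8+6+3
8+5+4
7+7+3
7+6+4
7+5+5
6+6+5
That's 16 in total.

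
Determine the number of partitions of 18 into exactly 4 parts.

There are too many to list fully; the first 12 (by largest part) are:
15+1+1+1
14+2+1+1
13+3+1+1
13+2+2+1
12+4+1+1
12+3+2+1
12+2+2+2
11+5+1+1
11+4+2+1
11+3+3+1
11+3+2+2
10+6+1+1
…and 35 more, for 47 total.

47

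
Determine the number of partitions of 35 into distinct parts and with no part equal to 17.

540

Systematic enumeration (by largest part, then next-largest, …) yields 540.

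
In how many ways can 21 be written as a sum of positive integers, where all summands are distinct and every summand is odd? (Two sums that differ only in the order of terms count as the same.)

Enumerating:
21
1,3,17
1,5,15
1,7,13
3,5,13
1,9,11
3,7,11
5,7,9

8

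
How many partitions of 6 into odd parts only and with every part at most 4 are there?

Listing the qualifying partitions of 6:
3 + 3
3 + 1 + 1 + 1
1 + 1 + 1 + 1 + 1 + 1
Counting gives 3.

3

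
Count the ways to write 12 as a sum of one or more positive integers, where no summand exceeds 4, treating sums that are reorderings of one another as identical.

A partial list (first 12 by largest part):
4 + 4 + 4
1 + 3 + 4 + 4
2 + 2 + 4 + 4
1 + 1 + 2 + 4 + 4
1 + 1 + 1 + 1 + 4 + 4
2 + 3 + 3 + 4
1 + 1 + 3 + 3 + 4
1 + 2 + 2 + 3 + 4
1 + 1 + 1 + 2 + 3 + 4
1 + 1 + 1 + 1 + 1 + 3 + 4
2 + 2 + 2 + 2 + 4
1 + 1 + 2 + 2 + 2 + 4
…and 22 more, for 34 total.

34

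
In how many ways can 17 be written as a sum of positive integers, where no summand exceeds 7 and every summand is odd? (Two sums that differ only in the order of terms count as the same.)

The partitions of 17 that satisfy the conditions:
7 + 7 + 3
7 + 7 + 1 + 1 + 1
7 + 5 + 5
7 + 5 + 3 + 1 + 1
7 + 5 + 1 + 1 + 1 + 1 + 1
7 + 3 + 3 + 3 + 1
7 + 3 + 3 + 1 + 1 + 1 + 1
7 + 3 + 1 + 1 + 1 + 1 + 1 + 1 + 1
7 + 1 + 1 + 1 + 1 + 1 + 1 + 1 + 1 + 1 + 1
5 + 5 + 5 + 1 + 1
5 + 5 + 3 + 3 + 1
5 + 5 + 3 + 1 + 1 + 1 + 1
5 + 5 + 1 + 1 + 1 + 1 + 1 + 1 + 1
5 + 3 + 3 + 3 + 3
5 + 3 + 3 + 3 + 1 + 1 + 1
5 + 3 + 3 + 1 + 1 + 1 + 1 + 1 + 1
5 + 3 + 1 + 1 + 1 + 1 + 1 + 1 + 1 + 1 + 1
5 + 1 + 1 + 1 + 1 + 1 + 1 + 1 + 1 + 1 + 1 + 1 + 1
3 + 3 + 3 + 3 + 3 + 1 + 1
3 + 3 + 3 + 3 + 1 + 1 + 1 + 1 + 1
3 + 3 + 3 + 1 + 1 + 1 + 1 + 1 + 1 + 1 + 1
3 + 3 + 1 + 1 + 1 + 1 + 1 + 1 + 1 + 1 + 1 + 1 + 1
3 + 1 + 1 + 1 + 1 + 1 + 1 + 1 + 1 + 1 + 1 + 1 + 1 + 1 + 1
1 + 1 + 1 + 1 + 1 + 1 + 1 + 1 + 1 + 1 + 1 + 1 + 1 + 1 + 1 + 1 + 1
That's 24 in total.

24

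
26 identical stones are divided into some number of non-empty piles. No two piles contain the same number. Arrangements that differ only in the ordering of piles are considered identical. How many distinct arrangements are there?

A full systematic count gives 165.

165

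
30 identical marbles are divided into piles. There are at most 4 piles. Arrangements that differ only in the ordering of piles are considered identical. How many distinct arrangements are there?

297

Enumerating by decreasing first part gives 297 partitions in all.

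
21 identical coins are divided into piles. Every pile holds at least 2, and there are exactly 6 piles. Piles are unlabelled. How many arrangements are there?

26

There are too many to list fully; the first 12 (by largest part) are:
2,2,2,2,2,11
2,2,2,2,3,10
2,2,2,2,4,9
2,2,2,3,3,9
2,2,2,2,5,8
2,2,2,3,4,8
2,2,3,3,3,8
2,2,2,2,6,7
2,2,2,3,5,7
2,2,2,4,4,7
2,2,3,3,4,7
2,3,3,3,3,7
…and 14 more, for 26 total.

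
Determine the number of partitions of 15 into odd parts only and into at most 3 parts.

The partitions of 15 that satisfy the conditions:
15
13, 1, 1
11, 3, 1
9, 5, 1
9, 3, 3
7, 7, 1
7, 5, 3
5, 5, 5
Counting gives 8.

8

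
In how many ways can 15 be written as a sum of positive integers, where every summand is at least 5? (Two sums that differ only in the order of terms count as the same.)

5

They are:
15
10, 5
9, 6
8, 7
5, 5, 5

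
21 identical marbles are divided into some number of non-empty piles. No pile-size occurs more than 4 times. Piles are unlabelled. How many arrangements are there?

505

A full systematic count gives 505.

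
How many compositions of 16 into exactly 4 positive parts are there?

455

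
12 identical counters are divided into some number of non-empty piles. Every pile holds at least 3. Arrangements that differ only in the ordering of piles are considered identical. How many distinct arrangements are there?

9

They are:
12
9, 3
8, 4
7, 5
6, 6
6, 3, 3
5, 4, 3
4, 4, 4
3, 3, 3, 3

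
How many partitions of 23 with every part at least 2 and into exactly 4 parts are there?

A partial list (first 12 by largest part):
17 + 2 + 2 + 2
16 + 3 + 2 + 2
15 + 4 + 2 + 2
15 + 3 + 3 + 2
14 + 5 + 2 + 2
14 + 4 + 3 + 2
14 + 3 + 3 + 3
13 + 6 + 2 + 2
13 + 5 + 3 + 2
13 + 4 + 4 + 2
13 + 4 + 3 + 3
12 + 7 + 2 + 2
…and 42 more, for 54 total.

54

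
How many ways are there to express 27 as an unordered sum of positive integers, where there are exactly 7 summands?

There are 364 such partitions.

364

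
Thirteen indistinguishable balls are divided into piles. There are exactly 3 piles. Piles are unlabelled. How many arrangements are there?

14

Enumerating:
11+1+1
10+2+1
9+3+1
9+2+2
8+4+1
8+3+2
7+5+1
7+4+2
7+3+3
6+6+1
6+5+2
6+4+3
5+5+3
5+4+4
Counting gives 14.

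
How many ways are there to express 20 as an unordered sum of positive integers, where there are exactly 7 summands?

Enumerating by decreasing first part gives 82 partitions in all.

82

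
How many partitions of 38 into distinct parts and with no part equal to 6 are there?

592

Direct enumeration gives 592 partitions.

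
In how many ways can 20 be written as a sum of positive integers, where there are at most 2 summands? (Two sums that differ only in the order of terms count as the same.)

11

Listing the qualifying partitions of 20:
20
19, 1
18, 2
17, 3
16, 4
15, 5
14, 6
13, 7
12, 8
11, 9
10, 10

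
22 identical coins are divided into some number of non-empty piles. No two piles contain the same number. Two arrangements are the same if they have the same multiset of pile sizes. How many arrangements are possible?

89

Enumerating by decreasing first part gives 89 partitions in all.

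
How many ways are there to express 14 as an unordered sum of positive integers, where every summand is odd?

Listing the qualifying partitions of 14:
1 + 13
3 + 11
1 + 1 + 1 + 11
5 + 9
1 + 1 + 3 + 9
1 + 1 + 1 + 1 + 1 + 9
7 + 7
1 + 1 + 5 + 7
1 + 3 + 3 + 7
1 + 1 + 1 + 1 + 3 + 7
1 + 1 + 1 + 1 + 1 + 1 + 1 + 7
1 + 3 + 5 + 5
1 + 1 + 1 + 1 + 5 + 5
3 + 3 + 3 + 5
1 + 1 + 1 + 3 + 3 + 5
1 + 1 + 1 + 1 + 1 + 1 + 3 + 5
1 + 1 + 1 + 1 + 1 + 1 + 1 + 1 + 1 + 5
1 + 1 + 3 + 3 + 3 + 3
1 + 1 + 1 + 1 + 1 + 3 + 3 + 3
1 + 1 + 1 + 1 + 1 + 1 + 1 + 1 + 3 + 3
1 + 1 + 1 + 1 + 1 + 1 + 1 + 1 + 1 + 1 + 1 + 3
1 + 1 + 1 + 1 + 1 + 1 + 1 + 1 + 1 + 1 + 1 + 1 + 1 + 1

22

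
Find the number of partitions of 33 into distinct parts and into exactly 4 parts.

150

There are 150 such partitions.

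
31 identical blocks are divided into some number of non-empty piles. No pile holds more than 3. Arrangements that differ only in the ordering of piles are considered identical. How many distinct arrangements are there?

96

Systematic enumeration (by largest part, then next-largest, …) yields 96.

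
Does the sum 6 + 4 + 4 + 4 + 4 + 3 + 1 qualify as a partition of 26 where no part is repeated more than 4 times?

The parts sum to 26, and the condition 'no summand is used more than 4 times' holds.

Yes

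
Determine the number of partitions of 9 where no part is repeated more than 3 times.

22

The partitions of 9 that satisfy the conditions:
9
8+1
7+2
7+1+1
6+3
6+2+1
6+1+1+1
5+4
5+3+1
5+2+2
5+2+1+1
4+4+1
4+3+2
4+3+1+1
4+2+2+1
4+2+1+1+1
3+3+3
3+3+2+1
3+3+1+1+1
3+2+2+2
3+2+2+1+1
2+2+2+1+1+1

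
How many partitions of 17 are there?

297

Enumerating by decreasing first part gives 297 partitions in all.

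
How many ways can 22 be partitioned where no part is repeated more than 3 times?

484

A full systematic count gives 484.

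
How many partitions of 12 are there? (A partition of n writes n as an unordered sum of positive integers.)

77

There are 77 such partitions.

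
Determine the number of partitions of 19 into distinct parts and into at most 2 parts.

10

Listing the qualifying partitions of 19:
19
18+1
17+2
16+3
15+4
14+5
13+6
12+7
11+8
10+9
That's 10 in total.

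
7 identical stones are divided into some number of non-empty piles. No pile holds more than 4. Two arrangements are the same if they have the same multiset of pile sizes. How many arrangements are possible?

Listing the qualifying partitions of 7:
3,4
1,2,4
1,1,1,4
1,3,3
2,2,3
1,1,2,3
1,1,1,1,3
1,2,2,2
1,1,1,2,2
1,1,1,1,1,2
1,1,1,1,1,1,1

11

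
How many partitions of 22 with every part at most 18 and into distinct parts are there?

Direct enumeration gives 84 partitions.

84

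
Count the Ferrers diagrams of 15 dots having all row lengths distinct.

27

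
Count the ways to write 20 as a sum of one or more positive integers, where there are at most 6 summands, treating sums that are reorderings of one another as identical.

Enumerating by decreasing first part gives 282 partitions in all.

282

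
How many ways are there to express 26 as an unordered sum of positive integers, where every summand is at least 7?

Listing the qualifying partitions of 26:
26
7, 19
8, 18
9, 17
10, 16
11, 15
12, 14
13, 13
7, 7, 12
7, 8, 11
7, 9, 10
8, 8, 10
8, 9, 9

13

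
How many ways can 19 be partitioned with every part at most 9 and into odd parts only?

40

There are too many to list fully; the first 12 (by largest part) are:
9, 9, 1
9, 7, 3
9, 7, 1, 1, 1
9, 5, 5
9, 5, 3, 1, 1
9, 5, 1, 1, 1, 1, 1
9, 3, 3, 3, 1
9, 3, 3, 1, 1, 1, 1
9, 3, 1, 1, 1, 1, 1, 1, 1
9, 1, 1, 1, 1, 1, 1, 1, 1, 1, 1
7, 7, 5
7, 7, 3, 1, 1
…and 28 more, for 40 total.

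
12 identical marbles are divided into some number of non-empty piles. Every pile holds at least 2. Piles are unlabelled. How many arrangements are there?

21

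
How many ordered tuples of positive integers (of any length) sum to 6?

The number of compositions of n is 2^(n−1); here 2^5 = 32.

32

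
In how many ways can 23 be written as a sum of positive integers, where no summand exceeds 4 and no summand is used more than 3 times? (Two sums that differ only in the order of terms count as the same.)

8

Enumerating:
4 + 4 + 4 + 3 + 3 + 3 + 2
4 + 4 + 4 + 3 + 3 + 3 + 1 + 1
4 + 4 + 4 + 3 + 3 + 2 + 2 + 1
4 + 4 + 4 + 3 + 3 + 2 + 1 + 1 + 1
4 + 4 + 4 + 3 + 2 + 2 + 2 + 1 + 1
4 + 4 + 3 + 3 + 3 + 2 + 2 + 2
4 + 4 + 3 + 3 + 3 + 2 + 2 + 1 + 1
4 + 4 + 3 + 3 + 2 + 2 + 2 + 1 + 1 + 1
Counting gives 8.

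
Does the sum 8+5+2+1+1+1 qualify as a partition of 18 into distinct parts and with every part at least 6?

No

The parts sum to 18, and the condition 'all summands are distinct' is violated.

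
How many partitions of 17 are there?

297

Counting exhaustively, 297 partitions satisfy the conditions.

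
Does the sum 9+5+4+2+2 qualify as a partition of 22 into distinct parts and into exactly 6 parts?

No

The parts sum to 22, and the condition 'all summands are distinct' is violated.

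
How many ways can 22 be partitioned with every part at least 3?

There are 73 such partitions.

73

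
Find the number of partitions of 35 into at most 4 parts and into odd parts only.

31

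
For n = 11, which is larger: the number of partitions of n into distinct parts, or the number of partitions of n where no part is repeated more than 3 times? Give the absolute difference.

26

Partitions of 11 into distinct parts: 12.
Partitions of 11 where no part is repeated more than 3 times: 38.
|12 − 38| = 26.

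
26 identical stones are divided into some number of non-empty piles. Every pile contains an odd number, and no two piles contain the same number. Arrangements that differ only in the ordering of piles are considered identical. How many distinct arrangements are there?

They are:
25, 1
23, 3
21, 5
19, 7
17, 9
17, 5, 3, 1
15, 11
15, 7, 3, 1
13, 9, 3, 1
13, 7, 5, 1
11, 9, 5, 1
11, 7, 5, 3
Counting gives 12.

12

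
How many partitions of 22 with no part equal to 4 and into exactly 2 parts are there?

10

Enumerating:
21,1
20,2
19,3
17,5
16,6
15,7
14,8
13,9
12,10
11,11
That's 10 in total.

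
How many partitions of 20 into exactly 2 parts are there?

Listing the qualifying partitions of 20:
19, 1
18, 2
17, 3
16, 4
15, 5
14, 6
13, 7
12, 8
11, 9
10, 10
Counting gives 10.

10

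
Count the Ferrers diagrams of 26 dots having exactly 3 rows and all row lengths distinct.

44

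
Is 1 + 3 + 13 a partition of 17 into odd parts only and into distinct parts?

The parts sum to 17, and the condition 'every summand is odd' holds; the condition 'all summands are distinct' holds.

Yes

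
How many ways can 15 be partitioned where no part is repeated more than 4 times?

Systematic enumeration (by largest part, then next-largest, …) yields 127.

127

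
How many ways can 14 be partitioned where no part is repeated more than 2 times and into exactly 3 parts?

Enumerating:
12, 1, 1
11, 2, 1
10, 3, 1
10, 2, 2
9, 4, 1
9, 3, 2
8, 5, 1
8, 4, 2
8, 3, 3
7, 6, 1
7, 5, 2
7, 4, 3
6, 6, 2
6, 5, 3
6, 4, 4
5, 5, 4

16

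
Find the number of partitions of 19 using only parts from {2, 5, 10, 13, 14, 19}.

They are:
19
5+14
2+2+2+13
2+2+5+10
2+2+5+5+5
2+2+2+2+2+2+2+5

6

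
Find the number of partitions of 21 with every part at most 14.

Counting exhaustively, 762 partitions satisfy the conditions.

762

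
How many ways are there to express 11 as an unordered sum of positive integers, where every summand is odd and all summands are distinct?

The partitions of 11 that satisfy the conditions:
11
1 + 3 + 7
That's 2 in total.

2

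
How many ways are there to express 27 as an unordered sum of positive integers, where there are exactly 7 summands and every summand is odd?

A partial list (first 12 by largest part):
21 + 1 + 1 + 1 + 1 + 1 + 1
19 + 3 + 1 + 1 + 1 + 1 + 1
17 + 5 + 1 + 1 + 1 + 1 + 1
17 + 3 + 3 + 1 + 1 + 1 + 1
15 + 7 + 1 + 1 + 1 + 1 + 1
15 + 5 + 3 + 1 + 1 + 1 + 1
15 + 3 + 3 + 3 + 1 + 1 + 1
13 + 9 + 1 + 1 + 1 + 1 + 1
13 + 7 + 3 + 1 + 1 + 1 + 1
13 + 5 + 5 + 1 + 1 + 1 + 1
13 + 5 + 3 + 3 + 1 + 1 + 1
13 + 3 + 3 + 3 + 3 + 1 + 1
…and 26 more, for 38 total.

38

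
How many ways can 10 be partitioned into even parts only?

7

The partitions of 10 that satisfy the conditions:
10
8 + 2
6 + 4
6 + 2 + 2
4 + 4 + 2
4 + 2 + 2 + 2
2 + 2 + 2 + 2 + 2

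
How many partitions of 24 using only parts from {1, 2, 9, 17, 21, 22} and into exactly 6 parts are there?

2

Listing the qualifying partitions of 24:
17+2+2+1+1+1
9+9+2+2+1+1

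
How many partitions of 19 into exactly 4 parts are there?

54

There are too many to list fully; the first 12 (by largest part) are:
16+1+1+1
15+2+1+1
14+3+1+1
14+2+2+1
13+4+1+1
13+3+2+1
13+2+2+2
12+5+1+1
12+4+2+1
12+3+3+1
12+3+2+2
11+6+1+1
…and 42 more, for 54 total.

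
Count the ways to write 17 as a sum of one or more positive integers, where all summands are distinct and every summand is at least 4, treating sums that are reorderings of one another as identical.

8

Enumerating:
17
13+4
12+5
11+6
10+7
9+8
8+5+4
7+6+4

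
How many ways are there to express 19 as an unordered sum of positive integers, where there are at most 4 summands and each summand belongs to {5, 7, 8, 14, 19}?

3

The partitions of 19 that satisfy the conditions:
19
5, 14
5, 7, 7
Counting gives 3.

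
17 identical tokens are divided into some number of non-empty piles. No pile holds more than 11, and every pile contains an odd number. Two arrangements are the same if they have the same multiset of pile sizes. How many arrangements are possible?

34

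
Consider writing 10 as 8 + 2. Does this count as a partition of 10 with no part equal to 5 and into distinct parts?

The parts sum to 10, and the condition 'no summand equals 5' holds; the condition 'all summands are distinct' holds.

Yes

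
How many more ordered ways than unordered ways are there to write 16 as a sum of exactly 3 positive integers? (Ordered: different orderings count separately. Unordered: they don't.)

84

Ordered (compositions into 3 parts): C(15,2) = 105.
Unordered (partitions into 3 parts): 21.
Difference: 105 − 21 = 84.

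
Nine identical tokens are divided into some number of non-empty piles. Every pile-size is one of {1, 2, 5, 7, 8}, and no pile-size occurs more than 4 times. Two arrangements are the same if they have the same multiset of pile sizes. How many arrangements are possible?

8

They are:
8+1
7+2
7+1+1
5+2+2
5+2+1+1
5+1+1+1+1
2+2+2+2+1
2+2+2+1+1+1
That's 8 in total.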